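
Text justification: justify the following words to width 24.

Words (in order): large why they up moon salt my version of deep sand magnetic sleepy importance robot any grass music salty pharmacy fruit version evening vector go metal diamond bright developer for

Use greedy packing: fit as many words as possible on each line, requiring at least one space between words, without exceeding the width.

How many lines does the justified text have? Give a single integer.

Answer: 9

Derivation:
Line 1: ['large', 'why', 'they', 'up', 'moon'] (min_width=22, slack=2)
Line 2: ['salt', 'my', 'version', 'of', 'deep'] (min_width=23, slack=1)
Line 3: ['sand', 'magnetic', 'sleepy'] (min_width=20, slack=4)
Line 4: ['importance', 'robot', 'any'] (min_width=20, slack=4)
Line 5: ['grass', 'music', 'salty'] (min_width=17, slack=7)
Line 6: ['pharmacy', 'fruit', 'version'] (min_width=22, slack=2)
Line 7: ['evening', 'vector', 'go', 'metal'] (min_width=23, slack=1)
Line 8: ['diamond', 'bright', 'developer'] (min_width=24, slack=0)
Line 9: ['for'] (min_width=3, slack=21)
Total lines: 9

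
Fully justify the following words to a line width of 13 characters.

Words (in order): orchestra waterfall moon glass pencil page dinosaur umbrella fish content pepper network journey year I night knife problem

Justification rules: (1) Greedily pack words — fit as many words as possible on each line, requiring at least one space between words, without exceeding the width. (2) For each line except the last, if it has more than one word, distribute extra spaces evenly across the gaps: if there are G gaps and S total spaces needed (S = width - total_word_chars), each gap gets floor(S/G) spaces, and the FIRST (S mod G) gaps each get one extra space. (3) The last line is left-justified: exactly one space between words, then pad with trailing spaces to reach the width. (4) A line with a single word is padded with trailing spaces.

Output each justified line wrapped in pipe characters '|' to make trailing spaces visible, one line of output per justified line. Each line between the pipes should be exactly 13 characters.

Line 1: ['orchestra'] (min_width=9, slack=4)
Line 2: ['waterfall'] (min_width=9, slack=4)
Line 3: ['moon', 'glass'] (min_width=10, slack=3)
Line 4: ['pencil', 'page'] (min_width=11, slack=2)
Line 5: ['dinosaur'] (min_width=8, slack=5)
Line 6: ['umbrella', 'fish'] (min_width=13, slack=0)
Line 7: ['content'] (min_width=7, slack=6)
Line 8: ['pepper'] (min_width=6, slack=7)
Line 9: ['network'] (min_width=7, slack=6)
Line 10: ['journey', 'year'] (min_width=12, slack=1)
Line 11: ['I', 'night', 'knife'] (min_width=13, slack=0)
Line 12: ['problem'] (min_width=7, slack=6)

Answer: |orchestra    |
|waterfall    |
|moon    glass|
|pencil   page|
|dinosaur     |
|umbrella fish|
|content      |
|pepper       |
|network      |
|journey  year|
|I night knife|
|problem      |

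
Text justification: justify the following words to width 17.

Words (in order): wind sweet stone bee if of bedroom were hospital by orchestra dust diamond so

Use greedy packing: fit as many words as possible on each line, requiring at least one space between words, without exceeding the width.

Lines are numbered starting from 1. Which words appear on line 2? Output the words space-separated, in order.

Line 1: ['wind', 'sweet', 'stone'] (min_width=16, slack=1)
Line 2: ['bee', 'if', 'of', 'bedroom'] (min_width=17, slack=0)
Line 3: ['were', 'hospital', 'by'] (min_width=16, slack=1)
Line 4: ['orchestra', 'dust'] (min_width=14, slack=3)
Line 5: ['diamond', 'so'] (min_width=10, slack=7)

Answer: bee if of bedroom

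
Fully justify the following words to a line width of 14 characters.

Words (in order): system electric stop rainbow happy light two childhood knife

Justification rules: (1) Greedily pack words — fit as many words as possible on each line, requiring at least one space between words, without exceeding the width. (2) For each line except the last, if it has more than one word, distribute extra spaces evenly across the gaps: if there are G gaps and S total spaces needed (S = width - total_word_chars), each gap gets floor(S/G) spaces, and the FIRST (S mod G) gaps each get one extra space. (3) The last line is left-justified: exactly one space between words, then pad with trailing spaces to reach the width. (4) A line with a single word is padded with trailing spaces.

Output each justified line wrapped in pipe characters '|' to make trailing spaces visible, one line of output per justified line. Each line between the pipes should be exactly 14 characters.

Answer: |system        |
|electric  stop|
|rainbow  happy|
|light      two|
|childhood     |
|knife         |

Derivation:
Line 1: ['system'] (min_width=6, slack=8)
Line 2: ['electric', 'stop'] (min_width=13, slack=1)
Line 3: ['rainbow', 'happy'] (min_width=13, slack=1)
Line 4: ['light', 'two'] (min_width=9, slack=5)
Line 5: ['childhood'] (min_width=9, slack=5)
Line 6: ['knife'] (min_width=5, slack=9)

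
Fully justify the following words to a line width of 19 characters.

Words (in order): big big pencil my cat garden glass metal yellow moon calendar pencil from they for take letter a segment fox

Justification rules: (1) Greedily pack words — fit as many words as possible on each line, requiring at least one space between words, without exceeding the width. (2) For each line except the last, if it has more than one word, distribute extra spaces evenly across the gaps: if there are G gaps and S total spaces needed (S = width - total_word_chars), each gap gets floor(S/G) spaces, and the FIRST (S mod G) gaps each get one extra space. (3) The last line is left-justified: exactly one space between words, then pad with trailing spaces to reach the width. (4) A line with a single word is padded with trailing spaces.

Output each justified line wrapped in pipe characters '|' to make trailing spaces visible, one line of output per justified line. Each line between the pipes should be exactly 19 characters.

Line 1: ['big', 'big', 'pencil', 'my'] (min_width=17, slack=2)
Line 2: ['cat', 'garden', 'glass'] (min_width=16, slack=3)
Line 3: ['metal', 'yellow', 'moon'] (min_width=17, slack=2)
Line 4: ['calendar', 'pencil'] (min_width=15, slack=4)
Line 5: ['from', 'they', 'for', 'take'] (min_width=18, slack=1)
Line 6: ['letter', 'a', 'segment'] (min_width=16, slack=3)
Line 7: ['fox'] (min_width=3, slack=16)

Answer: |big  big  pencil my|
|cat   garden  glass|
|metal  yellow  moon|
|calendar     pencil|
|from  they for take|
|letter   a  segment|
|fox                |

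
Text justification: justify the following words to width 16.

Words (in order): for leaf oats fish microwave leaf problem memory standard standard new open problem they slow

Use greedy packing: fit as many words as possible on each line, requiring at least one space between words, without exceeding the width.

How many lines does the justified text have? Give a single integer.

Answer: 7

Derivation:
Line 1: ['for', 'leaf', 'oats'] (min_width=13, slack=3)
Line 2: ['fish', 'microwave'] (min_width=14, slack=2)
Line 3: ['leaf', 'problem'] (min_width=12, slack=4)
Line 4: ['memory', 'standard'] (min_width=15, slack=1)
Line 5: ['standard', 'new'] (min_width=12, slack=4)
Line 6: ['open', 'problem'] (min_width=12, slack=4)
Line 7: ['they', 'slow'] (min_width=9, slack=7)
Total lines: 7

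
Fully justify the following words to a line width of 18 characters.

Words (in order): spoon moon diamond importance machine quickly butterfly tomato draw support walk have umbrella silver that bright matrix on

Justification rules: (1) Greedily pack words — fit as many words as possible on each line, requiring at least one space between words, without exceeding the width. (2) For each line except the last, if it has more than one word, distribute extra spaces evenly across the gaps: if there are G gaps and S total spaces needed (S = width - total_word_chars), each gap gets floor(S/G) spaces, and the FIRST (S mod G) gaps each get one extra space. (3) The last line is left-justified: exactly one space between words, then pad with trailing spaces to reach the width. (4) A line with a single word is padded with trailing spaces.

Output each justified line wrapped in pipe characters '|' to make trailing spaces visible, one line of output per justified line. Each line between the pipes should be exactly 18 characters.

Answer: |spoon moon diamond|
|importance machine|
|quickly  butterfly|
|tomato        draw|
|support  walk have|
|umbrella    silver|
|that bright matrix|
|on                |

Derivation:
Line 1: ['spoon', 'moon', 'diamond'] (min_width=18, slack=0)
Line 2: ['importance', 'machine'] (min_width=18, slack=0)
Line 3: ['quickly', 'butterfly'] (min_width=17, slack=1)
Line 4: ['tomato', 'draw'] (min_width=11, slack=7)
Line 5: ['support', 'walk', 'have'] (min_width=17, slack=1)
Line 6: ['umbrella', 'silver'] (min_width=15, slack=3)
Line 7: ['that', 'bright', 'matrix'] (min_width=18, slack=0)
Line 8: ['on'] (min_width=2, slack=16)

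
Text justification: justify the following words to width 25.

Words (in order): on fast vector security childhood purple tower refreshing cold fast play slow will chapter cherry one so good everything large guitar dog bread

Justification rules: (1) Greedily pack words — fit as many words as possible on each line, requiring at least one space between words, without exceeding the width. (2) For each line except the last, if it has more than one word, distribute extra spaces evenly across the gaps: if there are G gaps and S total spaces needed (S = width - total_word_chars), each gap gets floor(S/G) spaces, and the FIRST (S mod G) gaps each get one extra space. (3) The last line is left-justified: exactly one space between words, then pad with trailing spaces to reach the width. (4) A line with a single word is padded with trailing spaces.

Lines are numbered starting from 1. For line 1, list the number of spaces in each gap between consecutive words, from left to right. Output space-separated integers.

Answer: 2 2 1

Derivation:
Line 1: ['on', 'fast', 'vector', 'security'] (min_width=23, slack=2)
Line 2: ['childhood', 'purple', 'tower'] (min_width=22, slack=3)
Line 3: ['refreshing', 'cold', 'fast', 'play'] (min_width=25, slack=0)
Line 4: ['slow', 'will', 'chapter', 'cherry'] (min_width=24, slack=1)
Line 5: ['one', 'so', 'good', 'everything'] (min_width=22, slack=3)
Line 6: ['large', 'guitar', 'dog', 'bread'] (min_width=22, slack=3)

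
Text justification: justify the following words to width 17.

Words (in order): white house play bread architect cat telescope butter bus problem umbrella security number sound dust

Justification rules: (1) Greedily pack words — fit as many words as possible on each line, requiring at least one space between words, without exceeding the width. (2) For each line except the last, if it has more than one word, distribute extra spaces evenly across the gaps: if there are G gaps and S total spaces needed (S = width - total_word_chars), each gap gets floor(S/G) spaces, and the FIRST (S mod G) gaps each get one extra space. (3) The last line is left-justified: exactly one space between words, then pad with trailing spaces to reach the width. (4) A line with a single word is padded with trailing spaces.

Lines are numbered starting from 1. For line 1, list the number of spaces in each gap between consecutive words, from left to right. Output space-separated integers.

Answer: 2 1

Derivation:
Line 1: ['white', 'house', 'play'] (min_width=16, slack=1)
Line 2: ['bread', 'architect'] (min_width=15, slack=2)
Line 3: ['cat', 'telescope'] (min_width=13, slack=4)
Line 4: ['butter', 'bus'] (min_width=10, slack=7)
Line 5: ['problem', 'umbrella'] (min_width=16, slack=1)
Line 6: ['security', 'number'] (min_width=15, slack=2)
Line 7: ['sound', 'dust'] (min_width=10, slack=7)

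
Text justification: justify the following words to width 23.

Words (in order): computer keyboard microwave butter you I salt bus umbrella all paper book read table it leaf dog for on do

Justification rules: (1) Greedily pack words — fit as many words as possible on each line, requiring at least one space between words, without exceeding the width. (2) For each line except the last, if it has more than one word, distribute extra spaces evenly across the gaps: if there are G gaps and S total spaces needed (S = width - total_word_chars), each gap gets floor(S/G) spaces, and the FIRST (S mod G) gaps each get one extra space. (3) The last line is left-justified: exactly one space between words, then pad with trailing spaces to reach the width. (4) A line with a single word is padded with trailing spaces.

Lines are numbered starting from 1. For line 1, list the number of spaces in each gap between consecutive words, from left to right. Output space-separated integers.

Line 1: ['computer', 'keyboard'] (min_width=17, slack=6)
Line 2: ['microwave', 'butter', 'you', 'I'] (min_width=22, slack=1)
Line 3: ['salt', 'bus', 'umbrella', 'all'] (min_width=21, slack=2)
Line 4: ['paper', 'book', 'read', 'table'] (min_width=21, slack=2)
Line 5: ['it', 'leaf', 'dog', 'for', 'on', 'do'] (min_width=21, slack=2)

Answer: 7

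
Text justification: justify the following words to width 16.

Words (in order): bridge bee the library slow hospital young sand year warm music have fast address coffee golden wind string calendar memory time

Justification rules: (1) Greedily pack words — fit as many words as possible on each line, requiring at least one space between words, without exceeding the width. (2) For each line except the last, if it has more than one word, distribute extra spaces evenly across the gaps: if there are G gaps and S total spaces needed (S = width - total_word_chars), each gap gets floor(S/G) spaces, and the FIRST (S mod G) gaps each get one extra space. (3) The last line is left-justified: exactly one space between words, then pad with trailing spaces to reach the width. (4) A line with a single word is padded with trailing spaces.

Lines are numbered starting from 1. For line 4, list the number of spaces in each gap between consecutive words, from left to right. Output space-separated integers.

Answer: 2 2

Derivation:
Line 1: ['bridge', 'bee', 'the'] (min_width=14, slack=2)
Line 2: ['library', 'slow'] (min_width=12, slack=4)
Line 3: ['hospital', 'young'] (min_width=14, slack=2)
Line 4: ['sand', 'year', 'warm'] (min_width=14, slack=2)
Line 5: ['music', 'have', 'fast'] (min_width=15, slack=1)
Line 6: ['address', 'coffee'] (min_width=14, slack=2)
Line 7: ['golden', 'wind'] (min_width=11, slack=5)
Line 8: ['string', 'calendar'] (min_width=15, slack=1)
Line 9: ['memory', 'time'] (min_width=11, slack=5)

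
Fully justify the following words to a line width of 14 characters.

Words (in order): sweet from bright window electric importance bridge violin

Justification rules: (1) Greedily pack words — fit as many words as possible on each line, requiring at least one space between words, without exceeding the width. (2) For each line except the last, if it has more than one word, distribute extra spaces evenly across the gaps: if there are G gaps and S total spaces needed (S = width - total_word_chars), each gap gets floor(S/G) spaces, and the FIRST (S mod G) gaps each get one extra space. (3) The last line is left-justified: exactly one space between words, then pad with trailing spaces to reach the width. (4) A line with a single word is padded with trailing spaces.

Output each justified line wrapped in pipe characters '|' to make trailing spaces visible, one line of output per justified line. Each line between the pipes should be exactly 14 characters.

Answer: |sweet     from|
|bright  window|
|electric      |
|importance    |
|bridge violin |

Derivation:
Line 1: ['sweet', 'from'] (min_width=10, slack=4)
Line 2: ['bright', 'window'] (min_width=13, slack=1)
Line 3: ['electric'] (min_width=8, slack=6)
Line 4: ['importance'] (min_width=10, slack=4)
Line 5: ['bridge', 'violin'] (min_width=13, slack=1)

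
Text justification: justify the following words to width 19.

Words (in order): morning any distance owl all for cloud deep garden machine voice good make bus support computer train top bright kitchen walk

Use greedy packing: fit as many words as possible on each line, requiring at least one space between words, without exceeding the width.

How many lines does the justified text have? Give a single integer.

Line 1: ['morning', 'any'] (min_width=11, slack=8)
Line 2: ['distance', 'owl', 'all'] (min_width=16, slack=3)
Line 3: ['for', 'cloud', 'deep'] (min_width=14, slack=5)
Line 4: ['garden', 'machine'] (min_width=14, slack=5)
Line 5: ['voice', 'good', 'make', 'bus'] (min_width=19, slack=0)
Line 6: ['support', 'computer'] (min_width=16, slack=3)
Line 7: ['train', 'top', 'bright'] (min_width=16, slack=3)
Line 8: ['kitchen', 'walk'] (min_width=12, slack=7)
Total lines: 8

Answer: 8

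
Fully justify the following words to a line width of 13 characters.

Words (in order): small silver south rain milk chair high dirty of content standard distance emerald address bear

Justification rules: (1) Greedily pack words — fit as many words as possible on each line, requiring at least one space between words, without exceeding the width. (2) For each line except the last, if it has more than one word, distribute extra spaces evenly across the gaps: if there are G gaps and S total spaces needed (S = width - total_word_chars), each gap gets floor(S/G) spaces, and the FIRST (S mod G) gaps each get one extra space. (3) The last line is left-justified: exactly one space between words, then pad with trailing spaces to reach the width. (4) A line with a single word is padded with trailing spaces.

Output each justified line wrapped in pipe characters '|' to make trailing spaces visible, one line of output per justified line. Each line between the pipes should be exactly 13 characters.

Answer: |small  silver|
|south    rain|
|milk    chair|
|high dirty of|
|content      |
|standard     |
|distance     |
|emerald      |
|address bear |

Derivation:
Line 1: ['small', 'silver'] (min_width=12, slack=1)
Line 2: ['south', 'rain'] (min_width=10, slack=3)
Line 3: ['milk', 'chair'] (min_width=10, slack=3)
Line 4: ['high', 'dirty', 'of'] (min_width=13, slack=0)
Line 5: ['content'] (min_width=7, slack=6)
Line 6: ['standard'] (min_width=8, slack=5)
Line 7: ['distance'] (min_width=8, slack=5)
Line 8: ['emerald'] (min_width=7, slack=6)
Line 9: ['address', 'bear'] (min_width=12, slack=1)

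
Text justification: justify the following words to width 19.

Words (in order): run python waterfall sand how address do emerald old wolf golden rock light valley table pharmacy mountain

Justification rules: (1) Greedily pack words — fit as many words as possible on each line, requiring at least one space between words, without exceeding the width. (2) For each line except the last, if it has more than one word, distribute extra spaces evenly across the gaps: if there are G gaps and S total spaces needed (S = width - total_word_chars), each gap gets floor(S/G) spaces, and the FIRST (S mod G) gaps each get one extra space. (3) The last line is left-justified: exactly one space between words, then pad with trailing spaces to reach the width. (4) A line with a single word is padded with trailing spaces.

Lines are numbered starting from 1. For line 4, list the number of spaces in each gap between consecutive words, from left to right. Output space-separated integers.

Line 1: ['run', 'python'] (min_width=10, slack=9)
Line 2: ['waterfall', 'sand', 'how'] (min_width=18, slack=1)
Line 3: ['address', 'do', 'emerald'] (min_width=18, slack=1)
Line 4: ['old', 'wolf', 'golden'] (min_width=15, slack=4)
Line 5: ['rock', 'light', 'valley'] (min_width=17, slack=2)
Line 6: ['table', 'pharmacy'] (min_width=14, slack=5)
Line 7: ['mountain'] (min_width=8, slack=11)

Answer: 3 3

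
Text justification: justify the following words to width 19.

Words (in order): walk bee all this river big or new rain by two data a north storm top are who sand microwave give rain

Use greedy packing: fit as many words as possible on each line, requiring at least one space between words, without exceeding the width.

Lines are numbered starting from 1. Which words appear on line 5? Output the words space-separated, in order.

Answer: who sand microwave

Derivation:
Line 1: ['walk', 'bee', 'all', 'this'] (min_width=17, slack=2)
Line 2: ['river', 'big', 'or', 'new'] (min_width=16, slack=3)
Line 3: ['rain', 'by', 'two', 'data', 'a'] (min_width=18, slack=1)
Line 4: ['north', 'storm', 'top', 'are'] (min_width=19, slack=0)
Line 5: ['who', 'sand', 'microwave'] (min_width=18, slack=1)
Line 6: ['give', 'rain'] (min_width=9, slack=10)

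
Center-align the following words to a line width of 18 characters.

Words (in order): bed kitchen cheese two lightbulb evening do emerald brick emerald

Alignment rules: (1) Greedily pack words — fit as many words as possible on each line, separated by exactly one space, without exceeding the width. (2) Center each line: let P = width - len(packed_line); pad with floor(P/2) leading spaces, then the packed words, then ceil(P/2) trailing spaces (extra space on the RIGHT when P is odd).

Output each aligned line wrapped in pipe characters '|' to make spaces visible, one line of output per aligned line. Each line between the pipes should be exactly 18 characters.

Answer: |bed kitchen cheese|
|  two lightbulb   |
|evening do emerald|
|  brick emerald   |

Derivation:
Line 1: ['bed', 'kitchen', 'cheese'] (min_width=18, slack=0)
Line 2: ['two', 'lightbulb'] (min_width=13, slack=5)
Line 3: ['evening', 'do', 'emerald'] (min_width=18, slack=0)
Line 4: ['brick', 'emerald'] (min_width=13, slack=5)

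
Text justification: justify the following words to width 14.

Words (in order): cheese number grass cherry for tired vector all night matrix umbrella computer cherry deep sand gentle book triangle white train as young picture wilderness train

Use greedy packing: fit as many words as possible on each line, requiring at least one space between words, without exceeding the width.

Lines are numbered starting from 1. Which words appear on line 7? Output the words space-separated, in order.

Answer: computer

Derivation:
Line 1: ['cheese', 'number'] (min_width=13, slack=1)
Line 2: ['grass', 'cherry'] (min_width=12, slack=2)
Line 3: ['for', 'tired'] (min_width=9, slack=5)
Line 4: ['vector', 'all'] (min_width=10, slack=4)
Line 5: ['night', 'matrix'] (min_width=12, slack=2)
Line 6: ['umbrella'] (min_width=8, slack=6)
Line 7: ['computer'] (min_width=8, slack=6)
Line 8: ['cherry', 'deep'] (min_width=11, slack=3)
Line 9: ['sand', 'gentle'] (min_width=11, slack=3)
Line 10: ['book', 'triangle'] (min_width=13, slack=1)
Line 11: ['white', 'train', 'as'] (min_width=14, slack=0)
Line 12: ['young', 'picture'] (min_width=13, slack=1)
Line 13: ['wilderness'] (min_width=10, slack=4)
Line 14: ['train'] (min_width=5, slack=9)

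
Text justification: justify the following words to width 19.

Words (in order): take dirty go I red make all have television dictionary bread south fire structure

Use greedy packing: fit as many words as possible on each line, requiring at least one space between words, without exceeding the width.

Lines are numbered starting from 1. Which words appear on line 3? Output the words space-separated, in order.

Answer: television

Derivation:
Line 1: ['take', 'dirty', 'go', 'I', 'red'] (min_width=19, slack=0)
Line 2: ['make', 'all', 'have'] (min_width=13, slack=6)
Line 3: ['television'] (min_width=10, slack=9)
Line 4: ['dictionary', 'bread'] (min_width=16, slack=3)
Line 5: ['south', 'fire'] (min_width=10, slack=9)
Line 6: ['structure'] (min_width=9, slack=10)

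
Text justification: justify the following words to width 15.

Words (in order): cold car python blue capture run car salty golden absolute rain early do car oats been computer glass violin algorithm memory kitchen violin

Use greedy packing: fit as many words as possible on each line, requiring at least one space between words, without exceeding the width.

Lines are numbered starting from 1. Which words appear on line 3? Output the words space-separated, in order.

Answer: run car salty

Derivation:
Line 1: ['cold', 'car', 'python'] (min_width=15, slack=0)
Line 2: ['blue', 'capture'] (min_width=12, slack=3)
Line 3: ['run', 'car', 'salty'] (min_width=13, slack=2)
Line 4: ['golden', 'absolute'] (min_width=15, slack=0)
Line 5: ['rain', 'early', 'do'] (min_width=13, slack=2)
Line 6: ['car', 'oats', 'been'] (min_width=13, slack=2)
Line 7: ['computer', 'glass'] (min_width=14, slack=1)
Line 8: ['violin'] (min_width=6, slack=9)
Line 9: ['algorithm'] (min_width=9, slack=6)
Line 10: ['memory', 'kitchen'] (min_width=14, slack=1)
Line 11: ['violin'] (min_width=6, slack=9)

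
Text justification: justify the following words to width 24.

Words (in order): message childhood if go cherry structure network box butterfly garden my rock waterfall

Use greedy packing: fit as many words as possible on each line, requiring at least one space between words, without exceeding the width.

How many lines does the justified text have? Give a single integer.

Line 1: ['message', 'childhood', 'if', 'go'] (min_width=23, slack=1)
Line 2: ['cherry', 'structure', 'network'] (min_width=24, slack=0)
Line 3: ['box', 'butterfly', 'garden', 'my'] (min_width=23, slack=1)
Line 4: ['rock', 'waterfall'] (min_width=14, slack=10)
Total lines: 4

Answer: 4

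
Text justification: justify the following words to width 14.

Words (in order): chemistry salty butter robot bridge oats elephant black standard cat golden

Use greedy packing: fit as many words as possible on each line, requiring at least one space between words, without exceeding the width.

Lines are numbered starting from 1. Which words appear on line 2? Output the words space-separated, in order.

Line 1: ['chemistry'] (min_width=9, slack=5)
Line 2: ['salty', 'butter'] (min_width=12, slack=2)
Line 3: ['robot', 'bridge'] (min_width=12, slack=2)
Line 4: ['oats', 'elephant'] (min_width=13, slack=1)
Line 5: ['black', 'standard'] (min_width=14, slack=0)
Line 6: ['cat', 'golden'] (min_width=10, slack=4)

Answer: salty butter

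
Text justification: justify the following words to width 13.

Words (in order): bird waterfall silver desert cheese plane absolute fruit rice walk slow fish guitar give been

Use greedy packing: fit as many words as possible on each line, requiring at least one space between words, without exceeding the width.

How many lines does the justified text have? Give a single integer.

Line 1: ['bird'] (min_width=4, slack=9)
Line 2: ['waterfall'] (min_width=9, slack=4)
Line 3: ['silver', 'desert'] (min_width=13, slack=0)
Line 4: ['cheese', 'plane'] (min_width=12, slack=1)
Line 5: ['absolute'] (min_width=8, slack=5)
Line 6: ['fruit', 'rice'] (min_width=10, slack=3)
Line 7: ['walk', 'slow'] (min_width=9, slack=4)
Line 8: ['fish', 'guitar'] (min_width=11, slack=2)
Line 9: ['give', 'been'] (min_width=9, slack=4)
Total lines: 9

Answer: 9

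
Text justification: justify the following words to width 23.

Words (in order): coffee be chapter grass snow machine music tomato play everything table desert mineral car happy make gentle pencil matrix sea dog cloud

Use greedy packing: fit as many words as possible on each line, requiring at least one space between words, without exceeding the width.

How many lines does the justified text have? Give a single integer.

Answer: 7

Derivation:
Line 1: ['coffee', 'be', 'chapter', 'grass'] (min_width=23, slack=0)
Line 2: ['snow', 'machine', 'music'] (min_width=18, slack=5)
Line 3: ['tomato', 'play', 'everything'] (min_width=22, slack=1)
Line 4: ['table', 'desert', 'mineral'] (min_width=20, slack=3)
Line 5: ['car', 'happy', 'make', 'gentle'] (min_width=21, slack=2)
Line 6: ['pencil', 'matrix', 'sea', 'dog'] (min_width=21, slack=2)
Line 7: ['cloud'] (min_width=5, slack=18)
Total lines: 7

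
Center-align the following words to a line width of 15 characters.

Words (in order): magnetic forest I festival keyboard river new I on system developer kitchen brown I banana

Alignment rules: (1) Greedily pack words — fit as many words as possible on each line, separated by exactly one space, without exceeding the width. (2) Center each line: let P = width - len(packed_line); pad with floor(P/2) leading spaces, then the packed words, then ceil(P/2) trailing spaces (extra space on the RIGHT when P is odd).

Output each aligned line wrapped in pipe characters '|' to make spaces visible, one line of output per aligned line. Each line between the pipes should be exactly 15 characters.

Answer: |magnetic forest|
|  I festival   |
|keyboard river |
|new I on system|
|   developer   |
|kitchen brown I|
|    banana     |

Derivation:
Line 1: ['magnetic', 'forest'] (min_width=15, slack=0)
Line 2: ['I', 'festival'] (min_width=10, slack=5)
Line 3: ['keyboard', 'river'] (min_width=14, slack=1)
Line 4: ['new', 'I', 'on', 'system'] (min_width=15, slack=0)
Line 5: ['developer'] (min_width=9, slack=6)
Line 6: ['kitchen', 'brown', 'I'] (min_width=15, slack=0)
Line 7: ['banana'] (min_width=6, slack=9)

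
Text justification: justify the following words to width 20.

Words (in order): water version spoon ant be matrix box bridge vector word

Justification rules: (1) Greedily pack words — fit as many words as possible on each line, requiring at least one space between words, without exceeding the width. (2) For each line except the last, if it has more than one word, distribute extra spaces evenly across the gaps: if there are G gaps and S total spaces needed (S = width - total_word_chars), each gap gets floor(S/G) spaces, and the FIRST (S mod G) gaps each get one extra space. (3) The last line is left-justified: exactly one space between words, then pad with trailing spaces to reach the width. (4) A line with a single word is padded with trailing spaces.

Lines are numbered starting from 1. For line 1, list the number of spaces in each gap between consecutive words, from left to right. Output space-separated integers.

Line 1: ['water', 'version', 'spoon'] (min_width=19, slack=1)
Line 2: ['ant', 'be', 'matrix', 'box'] (min_width=17, slack=3)
Line 3: ['bridge', 'vector', 'word'] (min_width=18, slack=2)

Answer: 2 1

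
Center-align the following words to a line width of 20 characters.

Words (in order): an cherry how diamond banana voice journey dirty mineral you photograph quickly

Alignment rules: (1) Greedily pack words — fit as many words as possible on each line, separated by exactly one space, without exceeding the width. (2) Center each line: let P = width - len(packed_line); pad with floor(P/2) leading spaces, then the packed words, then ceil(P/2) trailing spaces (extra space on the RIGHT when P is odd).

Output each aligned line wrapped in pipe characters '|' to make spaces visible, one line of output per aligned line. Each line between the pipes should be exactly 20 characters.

Answer: |   an cherry how    |
|diamond banana voice|
|   journey dirty    |
|    mineral you     |
| photograph quickly |

Derivation:
Line 1: ['an', 'cherry', 'how'] (min_width=13, slack=7)
Line 2: ['diamond', 'banana', 'voice'] (min_width=20, slack=0)
Line 3: ['journey', 'dirty'] (min_width=13, slack=7)
Line 4: ['mineral', 'you'] (min_width=11, slack=9)
Line 5: ['photograph', 'quickly'] (min_width=18, slack=2)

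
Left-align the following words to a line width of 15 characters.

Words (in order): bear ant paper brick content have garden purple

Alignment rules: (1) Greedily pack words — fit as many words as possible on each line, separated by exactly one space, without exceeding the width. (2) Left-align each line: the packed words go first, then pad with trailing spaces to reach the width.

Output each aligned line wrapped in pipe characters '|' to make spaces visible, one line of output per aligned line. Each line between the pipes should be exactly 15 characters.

Line 1: ['bear', 'ant', 'paper'] (min_width=14, slack=1)
Line 2: ['brick', 'content'] (min_width=13, slack=2)
Line 3: ['have', 'garden'] (min_width=11, slack=4)
Line 4: ['purple'] (min_width=6, slack=9)

Answer: |bear ant paper |
|brick content  |
|have garden    |
|purple         |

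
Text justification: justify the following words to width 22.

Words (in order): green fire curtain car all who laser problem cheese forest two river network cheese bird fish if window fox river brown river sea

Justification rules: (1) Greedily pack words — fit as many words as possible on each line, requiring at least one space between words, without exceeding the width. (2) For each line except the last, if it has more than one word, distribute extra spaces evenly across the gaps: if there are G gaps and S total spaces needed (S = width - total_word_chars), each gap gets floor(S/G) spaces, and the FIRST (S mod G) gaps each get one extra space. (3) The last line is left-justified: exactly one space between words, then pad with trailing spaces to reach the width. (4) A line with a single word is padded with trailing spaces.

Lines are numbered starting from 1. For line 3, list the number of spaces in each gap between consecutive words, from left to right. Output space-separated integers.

Line 1: ['green', 'fire', 'curtain', 'car'] (min_width=22, slack=0)
Line 2: ['all', 'who', 'laser', 'problem'] (min_width=21, slack=1)
Line 3: ['cheese', 'forest', 'two'] (min_width=17, slack=5)
Line 4: ['river', 'network', 'cheese'] (min_width=20, slack=2)
Line 5: ['bird', 'fish', 'if', 'window'] (min_width=19, slack=3)
Line 6: ['fox', 'river', 'brown', 'river'] (min_width=21, slack=1)
Line 7: ['sea'] (min_width=3, slack=19)

Answer: 4 3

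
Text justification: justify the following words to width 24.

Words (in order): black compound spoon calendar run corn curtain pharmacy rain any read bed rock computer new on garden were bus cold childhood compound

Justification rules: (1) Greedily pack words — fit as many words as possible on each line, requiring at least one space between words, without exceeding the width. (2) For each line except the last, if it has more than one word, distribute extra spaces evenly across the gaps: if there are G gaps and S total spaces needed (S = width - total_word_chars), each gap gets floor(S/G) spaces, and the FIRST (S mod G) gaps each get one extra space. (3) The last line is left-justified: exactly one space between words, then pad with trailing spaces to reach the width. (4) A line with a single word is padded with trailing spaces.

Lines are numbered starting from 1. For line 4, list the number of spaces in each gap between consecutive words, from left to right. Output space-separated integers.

Line 1: ['black', 'compound', 'spoon'] (min_width=20, slack=4)
Line 2: ['calendar', 'run', 'corn'] (min_width=17, slack=7)
Line 3: ['curtain', 'pharmacy', 'rain'] (min_width=21, slack=3)
Line 4: ['any', 'read', 'bed', 'rock'] (min_width=17, slack=7)
Line 5: ['computer', 'new', 'on', 'garden'] (min_width=22, slack=2)
Line 6: ['were', 'bus', 'cold', 'childhood'] (min_width=23, slack=1)
Line 7: ['compound'] (min_width=8, slack=16)

Answer: 4 3 3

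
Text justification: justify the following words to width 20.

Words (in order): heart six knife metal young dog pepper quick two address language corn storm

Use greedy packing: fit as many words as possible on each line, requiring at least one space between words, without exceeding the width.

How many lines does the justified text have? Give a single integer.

Answer: 5

Derivation:
Line 1: ['heart', 'six', 'knife'] (min_width=15, slack=5)
Line 2: ['metal', 'young', 'dog'] (min_width=15, slack=5)
Line 3: ['pepper', 'quick', 'two'] (min_width=16, slack=4)
Line 4: ['address', 'language'] (min_width=16, slack=4)
Line 5: ['corn', 'storm'] (min_width=10, slack=10)
Total lines: 5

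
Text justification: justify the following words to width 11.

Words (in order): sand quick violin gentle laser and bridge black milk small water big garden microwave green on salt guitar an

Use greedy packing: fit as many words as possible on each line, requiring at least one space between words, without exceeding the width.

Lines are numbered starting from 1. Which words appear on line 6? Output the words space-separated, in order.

Line 1: ['sand', 'quick'] (min_width=10, slack=1)
Line 2: ['violin'] (min_width=6, slack=5)
Line 3: ['gentle'] (min_width=6, slack=5)
Line 4: ['laser', 'and'] (min_width=9, slack=2)
Line 5: ['bridge'] (min_width=6, slack=5)
Line 6: ['black', 'milk'] (min_width=10, slack=1)
Line 7: ['small', 'water'] (min_width=11, slack=0)
Line 8: ['big', 'garden'] (min_width=10, slack=1)
Line 9: ['microwave'] (min_width=9, slack=2)
Line 10: ['green', 'on'] (min_width=8, slack=3)
Line 11: ['salt', 'guitar'] (min_width=11, slack=0)
Line 12: ['an'] (min_width=2, slack=9)

Answer: black milk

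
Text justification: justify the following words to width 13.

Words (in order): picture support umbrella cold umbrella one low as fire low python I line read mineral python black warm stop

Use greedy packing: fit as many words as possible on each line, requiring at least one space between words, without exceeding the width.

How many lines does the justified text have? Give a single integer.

Answer: 10

Derivation:
Line 1: ['picture'] (min_width=7, slack=6)
Line 2: ['support'] (min_width=7, slack=6)
Line 3: ['umbrella', 'cold'] (min_width=13, slack=0)
Line 4: ['umbrella', 'one'] (min_width=12, slack=1)
Line 5: ['low', 'as', 'fire'] (min_width=11, slack=2)
Line 6: ['low', 'python', 'I'] (min_width=12, slack=1)
Line 7: ['line', 'read'] (min_width=9, slack=4)
Line 8: ['mineral'] (min_width=7, slack=6)
Line 9: ['python', 'black'] (min_width=12, slack=1)
Line 10: ['warm', 'stop'] (min_width=9, slack=4)
Total lines: 10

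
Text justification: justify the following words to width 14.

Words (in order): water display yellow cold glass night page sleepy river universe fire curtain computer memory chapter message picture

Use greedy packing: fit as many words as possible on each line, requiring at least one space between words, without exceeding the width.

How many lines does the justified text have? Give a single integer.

Answer: 10

Derivation:
Line 1: ['water', 'display'] (min_width=13, slack=1)
Line 2: ['yellow', 'cold'] (min_width=11, slack=3)
Line 3: ['glass', 'night'] (min_width=11, slack=3)
Line 4: ['page', 'sleepy'] (min_width=11, slack=3)
Line 5: ['river', 'universe'] (min_width=14, slack=0)
Line 6: ['fire', 'curtain'] (min_width=12, slack=2)
Line 7: ['computer'] (min_width=8, slack=6)
Line 8: ['memory', 'chapter'] (min_width=14, slack=0)
Line 9: ['message'] (min_width=7, slack=7)
Line 10: ['picture'] (min_width=7, slack=7)
Total lines: 10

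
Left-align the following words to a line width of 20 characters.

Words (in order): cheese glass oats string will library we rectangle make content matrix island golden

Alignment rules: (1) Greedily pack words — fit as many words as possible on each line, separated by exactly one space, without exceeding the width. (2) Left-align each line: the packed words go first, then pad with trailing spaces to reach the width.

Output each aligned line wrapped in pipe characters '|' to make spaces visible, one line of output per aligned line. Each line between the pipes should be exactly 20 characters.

Line 1: ['cheese', 'glass', 'oats'] (min_width=17, slack=3)
Line 2: ['string', 'will', 'library'] (min_width=19, slack=1)
Line 3: ['we', 'rectangle', 'make'] (min_width=17, slack=3)
Line 4: ['content', 'matrix'] (min_width=14, slack=6)
Line 5: ['island', 'golden'] (min_width=13, slack=7)

Answer: |cheese glass oats   |
|string will library |
|we rectangle make   |
|content matrix      |
|island golden       |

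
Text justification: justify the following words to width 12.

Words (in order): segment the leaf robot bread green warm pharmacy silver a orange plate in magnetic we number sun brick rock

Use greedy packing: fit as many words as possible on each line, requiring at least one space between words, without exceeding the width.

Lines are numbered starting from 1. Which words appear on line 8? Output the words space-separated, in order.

Answer: in magnetic

Derivation:
Line 1: ['segment', 'the'] (min_width=11, slack=1)
Line 2: ['leaf', 'robot'] (min_width=10, slack=2)
Line 3: ['bread', 'green'] (min_width=11, slack=1)
Line 4: ['warm'] (min_width=4, slack=8)
Line 5: ['pharmacy'] (min_width=8, slack=4)
Line 6: ['silver', 'a'] (min_width=8, slack=4)
Line 7: ['orange', 'plate'] (min_width=12, slack=0)
Line 8: ['in', 'magnetic'] (min_width=11, slack=1)
Line 9: ['we', 'number'] (min_width=9, slack=3)
Line 10: ['sun', 'brick'] (min_width=9, slack=3)
Line 11: ['rock'] (min_width=4, slack=8)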